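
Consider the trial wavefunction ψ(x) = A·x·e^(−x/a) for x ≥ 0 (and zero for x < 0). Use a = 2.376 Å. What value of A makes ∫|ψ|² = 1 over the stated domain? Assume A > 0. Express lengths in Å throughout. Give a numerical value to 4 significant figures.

A ≈ 0.5461 Å^(-3/2)

Normalization requires ∫|ψ|² dx = 1, integrated from 0 to ∞.
∫|ψ|² dx = A²·(a^3/4).
Setting this equal to 1 gives A² = 1/(a^3/4).
Substituting a = 2.376 gives A² = 0.29821, so A = 0.54609.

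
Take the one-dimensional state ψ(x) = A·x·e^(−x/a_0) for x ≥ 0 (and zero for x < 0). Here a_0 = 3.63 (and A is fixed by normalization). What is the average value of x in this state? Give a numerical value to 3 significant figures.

⟨x⟩ ≈ 5.45

By definition ⟨x⟩ = ∫ x |ψ(x)|² dx.
Since the A² factors cancel between numerator and denominator, ⟨x⟩ = 3·a_0/2.
Putting a_0 = 3.63 gives 5.445.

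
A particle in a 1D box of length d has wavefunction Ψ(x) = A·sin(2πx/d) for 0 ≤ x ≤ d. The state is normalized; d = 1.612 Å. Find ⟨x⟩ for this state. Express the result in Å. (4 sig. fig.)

The expectation value is the |Ψ|²-weighted average of x: ∫ x|Ψ|² dx.
Using sin²θ = (1 − cos 2θ)/2, the ratio of the moment integral to the normalization integral gives ⟨x⟩ = d/2.
With d = 1.612, ⟨x⟩ = 0.80600.

⟨x⟩ ≈ 0.8060 Å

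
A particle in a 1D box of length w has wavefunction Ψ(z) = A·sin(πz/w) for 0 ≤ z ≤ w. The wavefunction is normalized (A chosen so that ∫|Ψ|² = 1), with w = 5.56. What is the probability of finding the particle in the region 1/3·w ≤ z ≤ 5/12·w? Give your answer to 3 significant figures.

P = ∫_{1/3·w}^{5/12·w} |Ψ(z)|² dz.
With A² fixed by ∫|Ψ|² = 1, i.e. A² = (w/2)^(−1), substitute and integrate.
Let u = z/w; then A² and the length scale cancel, so P = ∫_{1/3}^{5/12} sin(π·u)^2 du ÷ ∫_{0}^{1} sin(π·u)^2 du.
With ∫ sin(π·u)^2 du = u/2 - sin(2·π·u)/(4·π) + C, the region integral is -1/(8·π) + 1/24 + √(3)/(8·π) and the full one is 1/2.
Evaluating gives P = (-3 + π + 3·√(3))/(12·π).

P ≈ 0.142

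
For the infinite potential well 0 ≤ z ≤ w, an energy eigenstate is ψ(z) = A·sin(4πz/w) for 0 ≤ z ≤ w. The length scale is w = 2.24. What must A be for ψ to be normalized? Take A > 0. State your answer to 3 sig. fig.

Normalization requires ∫|ψ|² dz = 1, integrated from 0 to w.
Carrying out the integral gives A² · w/2.
Setting this equal to 1 gives A² = 1/(w/2).
Substituting w = 2.24 gives A² = 0.8929, so A = 0.9449.

A ≈ 0.945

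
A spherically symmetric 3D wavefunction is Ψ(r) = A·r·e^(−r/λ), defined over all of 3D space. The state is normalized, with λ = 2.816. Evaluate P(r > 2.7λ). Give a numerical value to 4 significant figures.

With dV = 4πr²dr, the probability is ∫|Ψ|² dV over r > 2.7λ.
Normalization gives A² = 1/(3·π·λ^5).
Let u = r/λ; then A², 4π and the length scale all cancel, so P = ∫_{2.7}^{∞} u^4·e^(-2·u) du ÷ ∫_{0}^{∞} u^4·e^(-2·u) du.
An antiderivative of u^4·e^(-2·u) is -(u^4/2 + u^3 + 3·u^2/2 + 3·u/2 + 3/4)·e^(-2·u); evaluating from 2.7 to ∞ gives ≈ 0.279983, while the full integral is 3/4.
Taking the ratio yields P = 0.37331.

P ≈ 0.3733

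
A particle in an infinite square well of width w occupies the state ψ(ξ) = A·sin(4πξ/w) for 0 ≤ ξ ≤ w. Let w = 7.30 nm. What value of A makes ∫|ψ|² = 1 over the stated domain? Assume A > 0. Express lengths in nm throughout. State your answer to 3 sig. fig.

A ≈ 0.523 nm^(-1/2)

The normalization condition is ∫|ψ|² dξ = 1 from 0 to w.
Using sin²θ = (1 − cos 2θ)/2, the integral (without the A² prefactor) comes out to w/2.
Setting this equal to 1 gives A² = 1/(w/2).
Plugging in w = 7.30 yields A = 0.5234.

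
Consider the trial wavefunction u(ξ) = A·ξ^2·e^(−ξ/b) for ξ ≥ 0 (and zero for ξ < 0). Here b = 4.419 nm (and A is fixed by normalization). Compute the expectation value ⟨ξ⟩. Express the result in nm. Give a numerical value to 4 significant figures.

⟨ξ⟩ ≈ 11.05 nm

⟨ξ⟩ = ∫ ξ |u|² dξ over the full domain.
With ∫₀^∞ ξ^5 e^(−αξ) dξ = 5!/α^6, since the A² factors cancel between numerator and denominator, ⟨ξ⟩ = 5·b/2.
With b = 4.419, ⟨ξ⟩ = 11.048.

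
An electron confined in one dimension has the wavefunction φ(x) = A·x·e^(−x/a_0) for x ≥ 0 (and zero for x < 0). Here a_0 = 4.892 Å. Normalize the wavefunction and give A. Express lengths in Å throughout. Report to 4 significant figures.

A ≈ 0.1848 Å^(-3/2)

We need A² ∫|f|² dx = 1, taking the integral from 0 to ∞.
Using ∫₀^∞ xⁿ e^(−αx) dx = n!/αⁿ⁺¹, ∫|φ|² dx = A²·(a_0^3/4).
Hence A² = 1/[a_0^3/4].
Plugging in a_0 = 4.892 yields A = 0.18484.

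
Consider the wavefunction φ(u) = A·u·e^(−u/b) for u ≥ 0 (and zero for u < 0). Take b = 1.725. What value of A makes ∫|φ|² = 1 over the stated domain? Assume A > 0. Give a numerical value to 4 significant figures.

A ≈ 0.8828

We need A² ∫|f|² du = 1, taking the integral from 0 to ∞.
∫|φ|² du = A²·(b^3/4).
So A² = (b^3/4)^(−1).
Substituting b = 1.725 gives A² = 0.77928, so A = 0.88277.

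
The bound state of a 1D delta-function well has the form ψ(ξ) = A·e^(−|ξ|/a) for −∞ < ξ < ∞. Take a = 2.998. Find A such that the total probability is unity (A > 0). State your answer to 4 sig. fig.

A ≈ 0.5775

Normalization requires ∫|ψ|² dξ = 1, integrated from −∞ to ∞.
With ∫₀^∞ ξ^0 e^(−αξ) dξ = 0!/α^1, ∫|ψ|² dξ = A²·(a).
Hence A² = 1/[a].
With a = 2.998: A² = 0.33356 and A = 0.57754.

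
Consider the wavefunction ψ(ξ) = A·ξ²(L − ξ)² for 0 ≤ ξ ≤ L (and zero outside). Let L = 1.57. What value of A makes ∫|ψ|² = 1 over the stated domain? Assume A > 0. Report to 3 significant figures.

A ≈ 3.30

We need A² ∫|f|² dξ = 1, taking the integral from 0 to L.
∫|ψ|² dξ = A²·(L^9/630).
So A² = (L^9/630)^(−1).
Plugging in L = 1.57 yields A = 3.297.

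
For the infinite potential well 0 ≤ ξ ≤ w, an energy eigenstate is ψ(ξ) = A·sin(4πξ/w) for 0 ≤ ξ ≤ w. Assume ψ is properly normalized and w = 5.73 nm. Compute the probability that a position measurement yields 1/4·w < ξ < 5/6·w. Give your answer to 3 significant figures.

P ≈ 0.549

P = ∫_{1/4·w}^{5/6·w} |ψ(ξ)|² dξ.
Since A² = 1/(w/2), this is the region integral divided by the full normalization integral.
In terms of u = ξ/w (A² and the length scale cancel between numerator and denominator), P = [∫_{1/4}^{5/6} sin(4·π·u)^2 du] / [∫_{0}^{1} sin(4·π·u)^2 du].
Using ∫ sin(4·π·u)^2 du = u/2 - sin(4·π·u)·cos(4·π·u)/(8·π), the numerator is -√(3)/(32·π) + 7/24 and the denominator is 1/2.
Evaluating gives P = -√(3)/(16·π) + 7/12.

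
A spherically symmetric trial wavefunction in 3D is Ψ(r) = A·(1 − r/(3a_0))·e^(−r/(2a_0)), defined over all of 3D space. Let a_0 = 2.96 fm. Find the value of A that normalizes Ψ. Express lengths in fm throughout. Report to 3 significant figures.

Require ∫ |Ψ|² 4πr² dr = 1 over the whole domain.
The integral (without the A² prefactor) comes out to 8·π·a_0^3/3.
Substituting a_0 = 2.96 gives A² = 0.004603, so A = 0.06784.

A ≈ 0.0678 fm^(-3/2)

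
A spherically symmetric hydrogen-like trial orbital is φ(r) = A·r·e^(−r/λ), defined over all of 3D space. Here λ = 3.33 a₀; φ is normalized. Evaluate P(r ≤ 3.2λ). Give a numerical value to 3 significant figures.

P ≈ 0.765

Integrate the radial probability density 4πr²|φ|² over r ≤ 3.2λ.
Normalization gives A² = 1/(3·π·λ^5).
Substituting u = r/λ, A², 4π and the length scale all cancel in the ratio: P = ∫_{0}^{3.2} u^4·e^(-2·u) du / ∫_{0}^{∞} u^4·e^(-2·u) du.
Using ∫ u^4·e^(-2·u) du = -(u^4/2 + u^3 + 3·u^2/2 + 3·u/2 + 3/4)·e^(-2·u), the numerator is ≈ 0.57370 and the denominator is 3/4.
This evaluates to P = 0.7649.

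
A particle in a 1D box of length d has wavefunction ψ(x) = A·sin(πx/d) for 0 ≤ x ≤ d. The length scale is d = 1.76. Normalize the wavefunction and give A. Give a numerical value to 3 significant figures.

A ≈ 1.07

We need A² ∫|f|² dx = 1, taking the integral from 0 to d.
∫|ψ|² dx = A²·(d/2).
Setting this equal to 1 gives A² = 1/(d/2).
Plugging in d = 1.76 yields A = 1.066.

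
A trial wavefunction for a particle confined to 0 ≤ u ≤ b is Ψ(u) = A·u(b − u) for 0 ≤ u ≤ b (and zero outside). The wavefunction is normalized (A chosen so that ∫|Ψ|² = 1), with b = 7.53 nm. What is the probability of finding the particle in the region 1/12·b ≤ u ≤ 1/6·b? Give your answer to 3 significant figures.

|Ψ|² is the probability density, so P = ∫_{1/12·b}^{1/6·b} |Ψ|² du.
With A² fixed by ∫|Ψ|² = 1, i.e. A² = (b^5/30)^(−1), substitute and integrate.
Substituting t = u/b, A² and the length scale cancel in the ratio: P = ∫_{1/12}^{1/6} t^2·(1 - t)^2 dt / ∫_{0}^{1} t^2·(1 - t)^2 dt.
With ∫ t^2·(1 - t)^2 dt = t^3·(6·t^2 - 15·t + 10)/30 + C, the region integral is ≈ 0.0010135 and the full one is 1/30.
The result is P = 0.03041.

P ≈ 0.0304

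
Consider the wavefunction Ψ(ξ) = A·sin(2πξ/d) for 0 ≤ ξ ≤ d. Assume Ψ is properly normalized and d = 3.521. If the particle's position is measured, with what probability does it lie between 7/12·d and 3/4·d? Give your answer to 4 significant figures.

|Ψ|² is the probability density, so P = ∫_{7/12·d}^{3/4·d} |Ψ|² dξ.
The normalization integral ∫|Ψ|²dξ over the whole domain equals d/2·A², and A² cancels in the ratio.
Substituting u = ξ/d, A² and the length scale cancel in the ratio: P = ∫_{7/12}^{3/4} sin(2·π·u)^2 du / ∫_{0}^{1} sin(2·π·u)^2 du.
An antiderivative of sin(2·π·u)^2 is u/2 - sin(4·π·u)/(8·π); evaluating from 7/12 to 3/4 gives √(3)/(16·π) + 1/12, while the full integral is 1/2.
This works out to P = (√(3)/8 + π/6)/π.

P ≈ 0.2356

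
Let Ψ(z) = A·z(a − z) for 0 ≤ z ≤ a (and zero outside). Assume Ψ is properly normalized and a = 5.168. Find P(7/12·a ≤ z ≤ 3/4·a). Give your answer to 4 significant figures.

P ≈ 0.2431

P = ∫_{7/12·a}^{3/4·a} |Ψ(z)|² dz.
The normalization integral ∫|Ψ|²dz over the whole domain equals a^5/30·A², and A² cancels in the ratio.
In terms of u = z/a (A² and the length scale cancel between numerator and denominator), P = [∫_{7/12}^{3/4} u^2·(1 - u)^2 du] / [∫_{0}^{1} u^2·(1 - u)^2 du].
With ∫ u^2·(1 - u)^2 du = u^3·(6·u^2 - 15·u + 10)/30 + C, the region integral is ≈ 0.00810346 and the full one is 1/30.
The result is P = 0.24310.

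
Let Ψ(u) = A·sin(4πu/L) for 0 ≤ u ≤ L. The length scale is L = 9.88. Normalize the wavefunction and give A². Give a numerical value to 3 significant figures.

Normalization requires ∫|Ψ|² du = 1, integrated from 0 to L.
∫|Ψ|² du = A²·(L/2).
So A² = (L/2)^(−1).
Plugging in L = 9.88 yields A = 0.4499.

A^2 ≈ 0.202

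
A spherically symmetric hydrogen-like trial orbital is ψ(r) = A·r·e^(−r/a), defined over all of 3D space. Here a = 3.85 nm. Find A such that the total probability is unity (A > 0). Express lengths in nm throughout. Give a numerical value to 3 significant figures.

A ≈ 0.0112 nm^(-5/2)

The normalization condition is ∫|ψ|² 4πr² dr = 1 from 0 to ∞.
The angular integral contributes 4π, leaving ∫₀^∞ r²|ψ|² dr.
With ψ = A·r·e^(−r/a), the integral evaluates to A²·[3·π·a^5].
Hence A² = 1/[3·π·a^5].
Plugging in a = 3.85 yields A = 0.01120.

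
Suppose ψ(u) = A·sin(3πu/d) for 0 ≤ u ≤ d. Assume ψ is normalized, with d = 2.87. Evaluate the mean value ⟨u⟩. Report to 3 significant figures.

⟨u⟩ = ∫ u |ψ|² du over the full domain.
Evaluating both integrals, ⟨u⟩ = d/2.
Putting d = 2.87 gives 1.435.

⟨u⟩ ≈ 1.44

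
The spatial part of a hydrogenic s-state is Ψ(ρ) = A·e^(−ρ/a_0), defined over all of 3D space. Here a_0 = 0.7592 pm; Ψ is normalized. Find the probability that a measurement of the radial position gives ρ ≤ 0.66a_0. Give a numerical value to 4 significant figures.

With dV = 4πρ²dρ, the probability is ∫|Ψ|² dV over ρ ≤ 0.66a_0.
A² is fixed by ∫₀^∞ 4πρ²|Ψ|² dρ = 1, i.e. A² = (π·a_0^3)^(−1).
Let u = ρ/a_0; then A², 4π and the length scale all cancel, so P = ∫_{0}^{0.66} u^2·e^(-2·u) du ÷ ∫_{0}^{∞} u^2·e^(-2·u) du.
With ∫ u^2·e^(-2·u) du = -(2·u^2 + 2·u + 1)·e^(-2·u)/4 + C, the region integral is 1/4 - 3989·e^(-33/25)/5000 and the full one is 1/4.
Taking the ratio yields P = 0.14752.

P ≈ 0.1475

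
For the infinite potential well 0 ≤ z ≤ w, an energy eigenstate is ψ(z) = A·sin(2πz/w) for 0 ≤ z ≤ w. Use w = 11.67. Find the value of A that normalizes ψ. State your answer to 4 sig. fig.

The normalization condition is ∫|ψ|² dz = 1 from 0 to w.
Using sin²θ = (1 − cos 2θ)/2, carrying out the integral gives A² · w/2.
Hence A² = 1/[w/2].
Substituting w = 11.67 gives A² = 0.17138, so A = 0.41398.

A ≈ 0.4140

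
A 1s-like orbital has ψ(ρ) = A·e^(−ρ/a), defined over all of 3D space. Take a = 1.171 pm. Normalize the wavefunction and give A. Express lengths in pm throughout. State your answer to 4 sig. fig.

A ≈ 0.4452 pm^(-3/2)

Require ∫ |ψ|² 4πρ² dρ = 1 over the whole domain.
(Spherical symmetry: dV = 4πρ² dρ.)
With ∫₀^∞ ρ^2 e^(−αρ) dρ = 2!/α^3, ∫|ψ|² 4πρ² dρ = A²·(π·a^3).
So A² = (π·a^3)^(−1).
Plugging in a = 1.171 yields A = 0.44524.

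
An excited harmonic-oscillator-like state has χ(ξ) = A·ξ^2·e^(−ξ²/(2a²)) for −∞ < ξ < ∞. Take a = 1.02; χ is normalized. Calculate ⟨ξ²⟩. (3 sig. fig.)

⟨ξ^2⟩ ≈ 2.60

By definition ⟨ξ²⟩ = ∫ ξ^2 |χ(ξ)|² dξ.
Evaluating both integrals, ⟨ξ²⟩ = 5·a^2/2.
With a = 1.02, ⟨ξ^2⟩ = 2.601.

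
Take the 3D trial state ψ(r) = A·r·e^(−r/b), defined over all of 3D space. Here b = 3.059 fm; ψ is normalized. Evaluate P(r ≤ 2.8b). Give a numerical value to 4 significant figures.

P ≈ 0.6578

P = ∫ |ψ|² 4πr² dr over r ≤ 2.8b.
A² is fixed by ∫₀^∞ 4πr²|ψ|² dr = 1, i.e. A² = (3·π·b^5)^(−1).
Substituting u = r/b, A², 4π and the length scale all cancel in the ratio: P = ∫_{0}^{2.8} u^4·e^(-2·u) du / ∫_{0}^{∞} u^4·e^(-2·u) du.
Using ∫ u^4·e^(-2·u) du = -(u^4/2 + u^3 + 3·u^2/2 + 3·u/2 + 3/4)·e^(-2·u), the numerator is ≈ 0.493387 and the denominator is 3/4.
This evaluates to P = 0.65785.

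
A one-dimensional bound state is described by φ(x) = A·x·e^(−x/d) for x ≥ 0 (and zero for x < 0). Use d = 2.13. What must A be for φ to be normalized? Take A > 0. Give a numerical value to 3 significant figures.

Require ∫ |φ|² dx = 1 over the whole domain.
Carrying out the integral gives A² · d^3/4.
With d = 2.13: A² = 0.4139 and A = 0.6434.

A ≈ 0.643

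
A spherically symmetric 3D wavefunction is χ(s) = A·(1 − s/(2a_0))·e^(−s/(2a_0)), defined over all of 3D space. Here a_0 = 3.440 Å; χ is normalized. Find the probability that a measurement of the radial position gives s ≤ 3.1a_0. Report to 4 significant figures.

P = ∫ |χ|² 4πs² ds over s ≤ 3.1a_0.
Normalization gives A² = 1/(8·π·a_0^3).
In terms of u = s/a_0 (A², 4π and the length scale all cancel between numerator and denominator), P = [∫_{0}^{3.1} u^2·(1 - u/2)^2·e^(-u) du] / [∫_{0}^{∞} u^2·(1 - u/2)^2·e^(-u) du].
With ∫ u^2·(1 - u/2)^2·e^(-u) du = -(u^4/4 + u^2 + 2·u + 2)·e^(-u) + C, the region integral is ≈ 0.157577 and the full one is 2.
The region integral divided by the full integral gives P = 0.078788.

P ≈ 0.07879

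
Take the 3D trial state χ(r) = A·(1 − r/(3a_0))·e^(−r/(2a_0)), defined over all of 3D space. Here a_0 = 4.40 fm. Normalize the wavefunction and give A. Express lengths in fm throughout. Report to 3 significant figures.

Normalization requires ∫|χ|² 4πr² dr = 1, integrated from 0 to ∞.
In 3D with spherical symmetry the volume element is 4πr² dr.
With χ = A·(1 − r/(3a_0))·e^(−r/(2a_0)), the integral evaluates to A²·[8·π·a_0^3/3].
With a_0 = 4.40: A² = 0.001401 and A = 0.03743.

A ≈ 0.0374 fm^(-3/2)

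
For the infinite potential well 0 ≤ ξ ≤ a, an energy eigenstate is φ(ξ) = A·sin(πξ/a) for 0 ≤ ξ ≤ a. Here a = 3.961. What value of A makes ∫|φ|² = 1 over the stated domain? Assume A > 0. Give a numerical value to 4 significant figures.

Require ∫ |φ|² dξ = 1 over the whole domain.
∫|φ|² dξ = A²·(a/2).
Setting this equal to 1 gives A² = 1/(a/2).
Plugging in a = 3.961 yields A = 0.71058.

A ≈ 0.7106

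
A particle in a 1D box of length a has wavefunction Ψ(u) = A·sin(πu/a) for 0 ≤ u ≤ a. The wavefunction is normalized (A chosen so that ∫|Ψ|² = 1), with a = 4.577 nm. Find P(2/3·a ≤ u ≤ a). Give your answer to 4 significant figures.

P = ∫_{2/3·a}^{a} |Ψ(u)|² du.
Since A² = 1/(a/2), this is the region integral divided by the full normalization integral.
In terms of t = u/a (A² and the length scale cancel between numerator and denominator), P = [∫_{2/3}^{1} sin(π·t)^2 dt] / [∫_{0}^{1} sin(π·t)^2 dt].
An antiderivative of sin(π·t)^2 is t/2 - sin(2·π·t)/(4·π); evaluating from 2/3 to 1 gives -√(3)/(8·π) + 1/6, while the full integral is 1/2.
This works out to P = (-√(3)/4 + π/3)/π.

P ≈ 0.1955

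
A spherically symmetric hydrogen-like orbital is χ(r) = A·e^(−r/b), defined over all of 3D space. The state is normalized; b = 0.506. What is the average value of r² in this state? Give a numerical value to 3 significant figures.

⟨r^2⟩ ≈ 0.768

The expectation value is the |χ|²-weighted average of r^2: ∫ r^2|χ|² 4πr² dr.
Recall ∫₀^∞ r^m e^(−r/β) dr = m!·β^(m+1), since the A² factors cancel between numerator and denominator, ⟨r²⟩ = 3·b^2.
Putting b = 0.506 gives 0.7681.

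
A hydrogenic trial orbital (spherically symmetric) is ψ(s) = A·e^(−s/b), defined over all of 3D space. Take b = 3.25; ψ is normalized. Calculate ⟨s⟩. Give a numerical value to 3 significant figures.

The expectation value is the |ψ|²-weighted average of s: ∫ s|ψ|² 4πs² ds.
Recall ∫₀^∞ s^m e^(−s/β) ds = m!·β^(m+1), since the A² factors cancel between numerator and denominator, ⟨s⟩ = 3·b/2.
Putting b = 3.25 gives 4.875.

⟨s⟩ ≈ 4.88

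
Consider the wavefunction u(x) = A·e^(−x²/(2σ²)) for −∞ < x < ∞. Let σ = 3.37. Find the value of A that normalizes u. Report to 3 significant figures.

A ≈ 0.409

Normalization requires ∫|u|² dx = 1, integrated from −∞ to ∞.
∫|u|² dx = A²·(√(π)·σ).
Plugging in σ = 3.37 yields A = 0.4092.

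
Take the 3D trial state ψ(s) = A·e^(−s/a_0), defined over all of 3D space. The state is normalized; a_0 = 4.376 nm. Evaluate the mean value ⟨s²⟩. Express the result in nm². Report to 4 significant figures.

⟨s^2⟩ ≈ 57.45 nm^2

By definition ⟨s²⟩ = ∫ s^2 |ψ(s)|² 4πs² ds.
Evaluating both integrals, ⟨s²⟩ = 3·a_0^2.
With a_0 = 4.376, ⟨s^2⟩ = 57.448.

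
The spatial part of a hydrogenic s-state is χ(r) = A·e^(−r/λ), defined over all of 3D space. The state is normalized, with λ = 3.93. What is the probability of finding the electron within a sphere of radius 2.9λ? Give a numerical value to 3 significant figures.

With dV = 4πr²dr, the probability is ∫|χ|² dV over r ≤ 2.9λ.
Normalization gives A² = 1/(π·λ^3).
Let u = r/λ; then A², 4π and the length scale all cancel, so P = ∫_{0}^{2.9} u^2·e^(-2·u) du ÷ ∫_{0}^{∞} u^2·e^(-2·u) du.
With ∫ u^2·e^(-2·u) du = -(2·u^2 + 2·u + 1)·e^(-2·u)/4 + C, the region integral is 1/4 - 1181·e^(-29/5)/200 and the full one is 1/4.
Taking the ratio yields P = 0.9285.

P ≈ 0.928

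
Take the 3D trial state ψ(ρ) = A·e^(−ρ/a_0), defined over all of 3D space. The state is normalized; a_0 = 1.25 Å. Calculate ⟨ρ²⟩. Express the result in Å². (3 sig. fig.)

By definition ⟨ρ²⟩ = ∫ ρ^2 |ψ(ρ)|² 4πρ² dρ.
With ∫₀^∞ ρ^4 e^(−αρ) dρ = 4!/α^5, since the A² factors cancel between numerator and denominator, ⟨ρ²⟩ = 3·a_0^2.
With a_0 = 1.25, ⟨ρ^2⟩ = 4.688.

⟨ρ^2⟩ ≈ 4.69 Å^2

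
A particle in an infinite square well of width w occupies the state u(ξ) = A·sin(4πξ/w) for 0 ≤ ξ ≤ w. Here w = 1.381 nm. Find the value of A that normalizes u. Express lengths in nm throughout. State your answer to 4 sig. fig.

Normalization requires ∫|u|² dξ = 1, integrated from 0 to w.
With ∫₀^w sin²(nπξ/w) dξ = w/2, with u = A·sin(4πξ/w), the integral evaluates to A²·[w/2].
So A² = (w/2)^(−1).
Substituting w = 1.381 gives A² = 1.4482, so A = 1.2034.

A ≈ 1.203 nm^(-1/2)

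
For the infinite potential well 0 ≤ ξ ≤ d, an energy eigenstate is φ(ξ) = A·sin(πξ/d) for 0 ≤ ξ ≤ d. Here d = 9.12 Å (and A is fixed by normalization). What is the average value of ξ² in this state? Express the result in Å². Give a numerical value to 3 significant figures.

By definition ⟨ξ²⟩ = ∫ ξ^2 |φ(ξ)|² dξ.
With ∫₀^d sin²(nπξ/d) dξ = d/2, evaluating both integrals, ⟨ξ²⟩ = -d^2/(2·π^2) + d^2/3.
Putting d = 9.12 gives 23.51.

⟨ξ^2⟩ ≈ 23.5 Å^2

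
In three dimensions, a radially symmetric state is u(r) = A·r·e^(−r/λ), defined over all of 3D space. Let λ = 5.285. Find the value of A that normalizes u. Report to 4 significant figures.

A ≈ 0.005073

The normalization condition is ∫|u|² 4πr² dr = 1 from 0 to ∞.
(Spherical symmetry: dV = 4πr² dr.)
With u = A·r·e^(−r/λ), the integral evaluates to A²·[3·π·λ^5].
Hence A² = 1/[3·π·λ^5].
Substituting λ = 5.285 gives A² = 0.000025734, so A = 0.0050728.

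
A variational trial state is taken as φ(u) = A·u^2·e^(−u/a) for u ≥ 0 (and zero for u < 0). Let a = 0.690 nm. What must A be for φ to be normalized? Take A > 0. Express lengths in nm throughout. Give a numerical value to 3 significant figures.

The normalization condition is ∫|φ|² du = 1 from 0 to ∞.
∫|φ|² du = A²·(3·a^5/4).
Substituting a = 0.690 gives A² = 8.525, so A = 2.920.

A ≈ 2.92 nm^(-5/2)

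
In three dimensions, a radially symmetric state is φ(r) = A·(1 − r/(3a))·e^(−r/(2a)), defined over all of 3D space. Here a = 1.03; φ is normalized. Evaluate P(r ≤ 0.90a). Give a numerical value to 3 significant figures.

P ≈ 0.117

Integrate the radial probability density 4πr²|φ|² over r ≤ 0.90a.
The full normalization integral is A²·[8·π·a^3/3] = 1, fixing A².
In terms of u = r/a (A², 4π and the length scale all cancel between numerator and denominator), P = [∫_{0}^{0.90} u^2·(1 - u/3)^2·e^(-u) du] / [∫_{0}^{∞} u^2·(1 - u/3)^2·e^(-u) du].
An antiderivative of u^2·(1 - u/3)^2·e^(-u) is (-u^4 + 2·u^3 - 3·u^2 - 6·u - 6)·e^(-u)/9; evaluating from 0 to 0.90 gives ≈ 0.078130, while the full integral is 2/3.
The region integral divided by the full integral gives P = 0.1172.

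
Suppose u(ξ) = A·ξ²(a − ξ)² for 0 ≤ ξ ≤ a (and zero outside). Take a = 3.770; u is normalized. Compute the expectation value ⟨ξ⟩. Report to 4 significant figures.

The expectation value is the |u|²-weighted average of ξ: ∫ ξ|u|² dξ.
Expanding the polynomial and integrating term by term, the ratio of the moment integral to the normalization integral gives ⟨ξ⟩ = a/2.
Putting a = 3.770 gives 1.8850.

⟨ξ⟩ ≈ 1.885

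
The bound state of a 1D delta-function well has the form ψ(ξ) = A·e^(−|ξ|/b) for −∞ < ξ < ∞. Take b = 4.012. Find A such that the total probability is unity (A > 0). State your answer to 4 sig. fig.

A ≈ 0.4993

Normalization requires ∫|ψ|² dξ = 1, integrated from −∞ to ∞.
Using ∫₀^∞ ξⁿ e^(−αξ) dξ = n!/αⁿ⁺¹, the integral (without the A² prefactor) comes out to b.
With b = 4.012: A² = 0.24925 and A = 0.49925.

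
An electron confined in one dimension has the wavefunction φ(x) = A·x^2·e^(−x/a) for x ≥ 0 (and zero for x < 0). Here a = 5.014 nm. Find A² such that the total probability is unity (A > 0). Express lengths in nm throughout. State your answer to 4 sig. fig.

The normalization condition is ∫|φ|² dx = 1 from 0 to ∞.
Recall ∫₀^∞ x^m e^(−x/β) dx = m!·β^(m+1), carrying out the integral gives A² · 3·a^5/4.
Hence A² = 1/[3·a^5/4].
With a = 5.014: A² = 0.00042074 and A = 0.020512.

A^2 ≈ 0.0004207 nm^(-5)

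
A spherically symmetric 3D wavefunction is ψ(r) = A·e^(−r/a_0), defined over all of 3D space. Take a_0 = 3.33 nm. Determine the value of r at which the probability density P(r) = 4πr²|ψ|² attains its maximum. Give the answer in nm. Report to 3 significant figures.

Differentiate P(r) = 4πr²|ψ|² with respect to r and set to zero.
Solving yields r = a_0.
With a_0 = 3.33, the most probable radial distance is 3.330 nm.

r ≈ 3.33 nm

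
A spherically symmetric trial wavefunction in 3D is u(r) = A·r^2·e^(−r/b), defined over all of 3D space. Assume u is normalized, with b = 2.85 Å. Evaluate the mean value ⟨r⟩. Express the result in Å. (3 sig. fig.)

⟨r⟩ ≈ 9.98 Å

⟨r⟩ = ∫ r |u|² 4πr² dr over the full domain.
With ∫₀^∞ r^7 e^(−αr) dr = 7!/α^8, since the A² factors cancel between numerator and denominator, ⟨r⟩ = 7·b/2.
Putting b = 2.85 gives 9.975.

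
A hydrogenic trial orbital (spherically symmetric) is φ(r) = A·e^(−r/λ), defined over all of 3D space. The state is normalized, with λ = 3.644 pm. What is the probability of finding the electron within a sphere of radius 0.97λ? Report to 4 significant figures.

P ≈ 0.3071

With dV = 4πr²dr, the probability is ∫|φ|² dV over r ≤ 0.97λ.
Normalization gives A² = 1/(π·λ^3).
In terms of u = r/λ (A², 4π and the length scale all cancel between numerator and denominator), P = [∫_{0}^{0.97} u^2·e^(-2·u) du] / [∫_{0}^{∞} u^2·e^(-2·u) du].
With ∫ u^2·e^(-2·u) du = -(2·u^2 + 2·u + 1)·e^(-2·u)/4 + C, the region integral is ≈ 0.0767721 and the full one is 1/4.
Taking the ratio yields P = 0.30709.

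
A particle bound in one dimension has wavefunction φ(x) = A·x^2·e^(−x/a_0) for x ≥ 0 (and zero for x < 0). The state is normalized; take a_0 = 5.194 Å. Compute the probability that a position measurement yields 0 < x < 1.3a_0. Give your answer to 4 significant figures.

The probability is P = ∫ |φ|² dx over [0, 1.3a_0].
With A² fixed by ∫|φ|² = 1, i.e. A² = (3·a_0^5/4)^(−1), substitute and integrate.
Let u = x/a_0; then A² and the length scale cancel, so P = ∫_{0}^{1.3} u^4·e^(-2·u) du ÷ ∫_{0}^{∞} u^4·e^(-2·u) du.
With ∫ u^4·e^(-2·u) du = -(u^4/2 + u^3 + 3·u^2/2 + 3·u/2 + 3/4)·e^(-2·u) + C, the region integral is ≈ 0.0919324 and the full one is 3/4.
This works out to P = 0.12258.

P ≈ 0.1226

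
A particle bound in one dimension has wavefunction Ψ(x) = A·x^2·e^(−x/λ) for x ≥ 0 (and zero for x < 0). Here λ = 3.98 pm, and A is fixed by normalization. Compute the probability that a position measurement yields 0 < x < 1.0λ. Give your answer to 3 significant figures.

The probability is P = ∫ |Ψ|² dx over [0, 1.0λ].
Since A² = 1/(3·λ^5/4), this is the region integral divided by the full normalization integral.
Substituting u = x/λ, A² and the length scale cancel in the ratio: P = ∫_{0}^{1.0} u^4·e^(-2·u) du / ∫_{0}^{∞} u^4·e^(-2·u) du.
With ∫ u^4·e^(-2·u) du = -(u^4/2 + u^3 + 3·u^2/2 + 3·u/2 + 3/4)·e^(-2·u) + C, the region integral is 3/4 - 21·e^(-2)/4 and the full one is 3/4.
The result is P = 0.05265.

P ≈ 0.0527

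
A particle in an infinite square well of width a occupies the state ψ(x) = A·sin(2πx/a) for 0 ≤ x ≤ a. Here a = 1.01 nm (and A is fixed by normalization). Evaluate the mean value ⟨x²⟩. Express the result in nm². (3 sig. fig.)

⟨x^2⟩ ≈ 0.327 nm^2

⟨x²⟩ = ∫ x^2 |ψ|² dx over the full domain.
Evaluating both integrals, ⟨x²⟩ = -a^2/(8·π^2) + a^2/3.
Putting a = 1.01 gives 0.3271.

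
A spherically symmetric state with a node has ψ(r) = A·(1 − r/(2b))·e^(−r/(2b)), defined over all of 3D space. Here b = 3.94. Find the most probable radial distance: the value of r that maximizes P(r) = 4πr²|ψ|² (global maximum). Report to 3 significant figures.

r ≈ 20.6

Set d/dr [P(r) = 4πr²|ψ|²] = 0 and solve for r > 0.
This gives r = b·(√(5) + 3).
With b = 3.94, the most probable radial distance is 20.63.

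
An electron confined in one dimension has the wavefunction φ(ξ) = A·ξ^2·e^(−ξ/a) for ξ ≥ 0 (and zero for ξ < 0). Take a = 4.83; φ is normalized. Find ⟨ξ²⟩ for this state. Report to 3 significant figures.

The expectation value is the |φ|²-weighted average of ξ^2: ∫ ξ^2|φ|² dξ.
With ∫₀^∞ ξ^6 e^(−αξ) dξ = 6!/α^7, since the A² factors cancel between numerator and denominator, ⟨ξ²⟩ = 15·a^2/2.
Putting a = 4.83 gives 175.0.

⟨ξ^2⟩ ≈ 175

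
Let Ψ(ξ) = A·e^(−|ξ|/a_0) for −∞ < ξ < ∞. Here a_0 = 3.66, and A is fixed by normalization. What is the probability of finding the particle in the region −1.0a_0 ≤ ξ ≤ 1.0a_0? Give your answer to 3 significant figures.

P ≈ 0.865

P = ∫_{−1.0a_0}^{1.0a_0} |Ψ(ξ)|² dξ.
Since A² = 1/(a_0), this is the region integral divided by the full normalization integral.
By symmetry take twice the ξ ≥ 0 contribution in numerator and denominator; the 2's cancel. Let u = ξ/a_0; then A² and the length scale cancel, so P = ∫_{0}^{1.0} e^(-2·u) du ÷ ∫_{0}^{∞} e^(-2·u) du.
Using ∫ e^(-2·u) du = -e^(-2·u)/2, the numerator is 1/2 - e^(-2)/2 and the denominator is 1/2.
Evaluating gives P = 0.8647.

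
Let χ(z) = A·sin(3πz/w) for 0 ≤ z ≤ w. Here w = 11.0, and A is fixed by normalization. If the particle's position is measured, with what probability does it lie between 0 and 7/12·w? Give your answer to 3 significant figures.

|χ|² is the probability density, so P = ∫_{0}^{7/12·w} |χ|² dz.
The normalization integral ∫|χ|²dz over the whole domain equals w/2·A², and A² cancels in the ratio.
Let u = z/w; then A² and the length scale cancel, so P = ∫_{0}^{7/12} sin(3·π·u)^2 du ÷ ∫_{0}^{1} sin(3·π·u)^2 du.
Using ∫ sin(3·π·u)^2 du = u/2 - sin(6·π·u)/(12·π), the numerator is 1/(12·π) + 7/24 and the denominator is 1/2.
This works out to P = (2 + 7·π)/(12·π).

P ≈ 0.636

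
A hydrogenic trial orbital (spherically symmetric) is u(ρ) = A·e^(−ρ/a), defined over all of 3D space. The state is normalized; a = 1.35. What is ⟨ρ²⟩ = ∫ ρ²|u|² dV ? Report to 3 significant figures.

⟨ρ^2⟩ ≈ 5.47

The expectation value is the |u|²-weighted average of ρ^2: ∫ ρ^2|u|² 4πρ² dρ.
The ratio of the moment integral to the normalization integral gives ⟨ρ²⟩ = 3·a^2.
Putting a = 1.35 gives 5.468.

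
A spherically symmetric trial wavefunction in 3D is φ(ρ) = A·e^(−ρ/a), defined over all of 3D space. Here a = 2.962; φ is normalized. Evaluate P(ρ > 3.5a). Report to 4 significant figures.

P ≈ 0.02964

P = ∫ |φ|² 4πρ² dρ over ρ > 3.5a.
Normalization gives A² = 1/(π·a^3).
Let u = ρ/a; then A², 4π and the length scale all cancel, so P = ∫_{3.5}^{∞} u^2·e^(-2·u) du ÷ ∫_{0}^{∞} u^2·e^(-2·u) du.
With ∫ u^2·e^(-2·u) du = -(2·u^2 + 2·u + 1)·e^(-2·u)/4 + C, the region integral is 65·e^(-7)/8 and the full one is 1/4.
This evaluates to P = 0.029636.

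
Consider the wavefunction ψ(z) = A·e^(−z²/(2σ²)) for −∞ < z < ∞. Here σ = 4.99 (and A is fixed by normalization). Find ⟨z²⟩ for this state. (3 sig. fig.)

⟨z^2⟩ ≈ 12.5

By definition ⟨z²⟩ = ∫ z^2 |ψ(z)|² dz.
Evaluating both integrals, ⟨z²⟩ = σ^2/2.
Putting σ = 4.99 gives 12.45.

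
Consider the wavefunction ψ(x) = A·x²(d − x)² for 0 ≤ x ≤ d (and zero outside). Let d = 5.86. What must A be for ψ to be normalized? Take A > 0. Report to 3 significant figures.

The normalization condition is ∫|ψ|² dx = 1 from 0 to d.
Expanding the polynomial and integrating term by term, the integral (without the A² prefactor) comes out to d^9/630.
So A² = (d^9/630)^(−1).
Plugging in d = 5.86 yields A = 0.008793.

A ≈ 0.00879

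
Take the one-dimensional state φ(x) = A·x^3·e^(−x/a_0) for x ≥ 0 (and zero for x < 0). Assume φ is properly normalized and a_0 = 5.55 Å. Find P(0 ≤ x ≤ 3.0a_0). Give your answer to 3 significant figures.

P = ∫_{0}^{3.0a_0} |φ(x)|² dx.
The normalization integral ∫|φ|²dx over the whole domain equals 45·a_0^7/8·A², and A² cancels in the ratio.
In terms of u = x/a_0 (A² and the length scale cancel between numerator and denominator), P = [∫_{0}^{3.0} u^6·e^(-2·u) du] / [∫_{0}^{∞} u^6·e^(-2·u) du].
An antiderivative of u^6·e^(-2·u) is -(4·u^6 + 12·u^5 + 30·u^4 + 60·u^3 + 90·u^2 + 90·u + 45)·e^(-2·u)/8; evaluating from 0 to 3.0 gives ≈ 2.2145, while the full integral is 45/8.
This works out to P = 0.3937.

P ≈ 0.394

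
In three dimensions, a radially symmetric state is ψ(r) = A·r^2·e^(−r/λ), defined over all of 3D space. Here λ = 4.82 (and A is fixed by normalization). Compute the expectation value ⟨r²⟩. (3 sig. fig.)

⟨r²⟩ = ∫ r^2 |ψ|² 4πr² dr over the full domain.
Since the A² factors cancel between numerator and denominator, ⟨r²⟩ = 14·λ^2.
With λ = 4.82, ⟨r^2⟩ = 325.3.

⟨r^2⟩ ≈ 325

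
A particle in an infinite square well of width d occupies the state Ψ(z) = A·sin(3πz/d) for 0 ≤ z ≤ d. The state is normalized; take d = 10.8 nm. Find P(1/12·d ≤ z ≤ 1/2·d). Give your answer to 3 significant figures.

The probability is P = ∫ |Ψ|² dz over [1/12·d, 1/2·d].
With A² fixed by ∫|Ψ|² = 1, i.e. A² = (d/2)^(−1), substitute and integrate.
Substituting u = z/d, A² and the length scale cancel in the ratio: P = ∫_{1/12}^{1/2} sin(3·π·u)^2 du / ∫_{0}^{1} sin(3·π·u)^2 du.
With ∫ sin(3·π·u)^2 du = u/2 - sin(6·π·u)/(12·π) + C, the region integral is 1/(12·π) + 5/24 and the full one is 1/2.
The result is P = (2 + 5·π)/(12·π).

P ≈ 0.470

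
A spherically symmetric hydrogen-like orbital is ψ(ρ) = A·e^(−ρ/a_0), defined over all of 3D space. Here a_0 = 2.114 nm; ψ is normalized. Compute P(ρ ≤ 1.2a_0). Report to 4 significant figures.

P ≈ 0.4303

P = ∫ |ψ|² 4πρ² dρ over ρ ≤ 1.2a_0.
Normalization gives A² = 1/(π·a_0^3).
Substituting u = ρ/a_0, A², 4π and the length scale all cancel in the ratio: P = ∫_{0}^{1.2} u^2·e^(-2·u) du / ∫_{0}^{∞} u^2·e^(-2·u) du.
With ∫ u^2·e^(-2·u) du = -(2·u^2 + 2·u + 1)·e^(-2·u)/4 + C, the region integral is 1/4 - 157·e^(-12/5)/100 and the full one is 1/4.
This evaluates to P = 0.43029.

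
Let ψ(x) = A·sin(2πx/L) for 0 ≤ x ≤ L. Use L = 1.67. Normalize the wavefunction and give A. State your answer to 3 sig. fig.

The normalization condition is ∫|ψ|² dx = 1 from 0 to L.
With ψ = A·sin(2πx/L), the integral evaluates to A²·[L/2].
Setting this equal to 1 gives A² = 1/(L/2).
Plugging in L = 1.67 yields A = 1.094.

A ≈ 1.09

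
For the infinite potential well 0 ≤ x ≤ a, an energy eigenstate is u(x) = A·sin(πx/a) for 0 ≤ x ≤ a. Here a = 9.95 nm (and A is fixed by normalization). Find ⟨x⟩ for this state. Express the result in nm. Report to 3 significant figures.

By definition ⟨x⟩ = ∫ x |u(x)|² dx.
Since the A² factors cancel between numerator and denominator, ⟨x⟩ = a/2.
With a = 9.95, ⟨x⟩ = 4.975.

⟨x⟩ ≈ 4.98 nm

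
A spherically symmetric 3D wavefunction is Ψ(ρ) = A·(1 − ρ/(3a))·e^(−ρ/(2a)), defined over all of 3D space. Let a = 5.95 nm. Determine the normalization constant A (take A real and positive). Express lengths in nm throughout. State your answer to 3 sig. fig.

A ≈ 0.0238 nm^(-3/2)

The normalization condition is ∫|Ψ|² 4πρ² dρ = 1 from 0 to ∞.
The angular integral contributes 4π, leaving ∫₀^∞ ρ²|Ψ|² dρ.
Using ∫₀^∞ ρⁿ e^(−αρ) dρ = n!/αⁿ⁺¹, carrying out the integral gives A² · 8·π·a^3/3.
With a = 5.95: A² = 0.0005667 and A = 0.02380.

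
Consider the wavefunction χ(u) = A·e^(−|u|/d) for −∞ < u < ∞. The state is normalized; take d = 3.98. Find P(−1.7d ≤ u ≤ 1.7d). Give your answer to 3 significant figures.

P ≈ 0.967

P = ∫_{−1.7d}^{1.7d} |χ(u)|² du.
The normalization integral ∫|χ|²du over the whole domain equals d·A², and A² cancels in the ratio.
Both integrals are even about u = 0, so only the u ≥ 0 halves are needed (the factors of 2 cancel). Substituting t = u/d, A² and the length scale cancel in the ratio: P = ∫_{0}^{1.7} e^(-2·t) dt / ∫_{0}^{∞} e^(-2·t) dt.
An antiderivative of e^(-2·t) is -e^(-2·t)/2; evaluating from 0 to 1.7 gives 1/2 - e^(-17/5)/2, while the full integral is 1/2.
Evaluating gives P = 0.9666.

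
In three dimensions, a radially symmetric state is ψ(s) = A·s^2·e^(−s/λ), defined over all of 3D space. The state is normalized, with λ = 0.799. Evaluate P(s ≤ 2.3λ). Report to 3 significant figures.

With dV = 4πs²ds, the probability is ∫|ψ|² dV over s ≤ 2.3λ.
Normalization gives A² = 1/(45·π·λ^7/2).
Substituting u = s/λ, A², 4π and the length scale all cancel in the ratio: P = ∫_{0}^{2.3} u^6·e^(-2·u) du / ∫_{0}^{∞} u^6·e^(-2·u) du.
Using ∫ u^6·e^(-2·u) du = -(4·u^6 + 12·u^5 + 30·u^4 + 60·u^3 + 90·u^2 + 90·u + 45)·e^(-2·u)/8, the numerator is ≈ 1.0236 and the denominator is 45/8.
The region integral divided by the full integral gives P = 0.1820.

P ≈ 0.182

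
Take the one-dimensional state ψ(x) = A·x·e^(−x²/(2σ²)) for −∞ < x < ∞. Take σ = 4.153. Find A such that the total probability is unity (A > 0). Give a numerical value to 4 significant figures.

A ≈ 0.1255

Normalization requires ∫|ψ|² dx = 1, integrated from −∞ to ∞.
Using the Gaussian integral ∫_{−∞}^{∞} e^(−αx²) dx = √(π/α), ∫|ψ|² dx = A²·(√(π)·σ^3/2).
Substituting σ = 4.153 gives A² = 0.015753, so A = 0.12551.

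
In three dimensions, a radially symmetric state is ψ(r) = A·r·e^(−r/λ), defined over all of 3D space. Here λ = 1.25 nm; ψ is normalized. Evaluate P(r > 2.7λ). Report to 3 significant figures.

P = ∫ |ψ|² 4πr² dr over r > 2.7λ.
A² is fixed by ∫₀^∞ 4πr²|ψ|² dr = 1, i.e. A² = (3·π·λ^5)^(−1).
In terms of u = r/λ (A², 4π and the length scale all cancel between numerator and denominator), P = [∫_{2.7}^{∞} u^4·e^(-2·u) du] / [∫_{0}^{∞} u^4·e^(-2·u) du].
Using ∫ u^4·e^(-2·u) du = -(u^4/2 + u^3 + 3·u^2/2 + 3·u/2 + 3/4)·e^(-2·u), the numerator is ≈ 0.27998 and the denominator is 3/4.
The region integral divided by the full integral gives P = 0.3733.

P ≈ 0.373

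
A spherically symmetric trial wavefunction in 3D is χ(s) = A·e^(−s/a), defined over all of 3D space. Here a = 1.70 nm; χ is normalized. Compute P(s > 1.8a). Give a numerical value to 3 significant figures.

Integrate the radial probability density 4πs²|χ|² over s > 1.8a.
A² is fixed by ∫₀^∞ 4πs²|χ|² ds = 1, i.e. A² = (π·a^3)^(−1).
Substituting u = s/a, A², 4π and the length scale all cancel in the ratio: P = ∫_{1.8}^{∞} u^2·e^(-2·u) du / ∫_{0}^{∞} u^2·e^(-2·u) du.
An antiderivative of u^2·e^(-2·u) is -(2·u^2 + 2·u + 1)·e^(-2·u)/4; evaluating from 1.8 to ∞ gives 277·e^(-18/5)/100, while the full integral is 1/4.
The region integral divided by the full integral gives P = 0.3027.

P ≈ 0.303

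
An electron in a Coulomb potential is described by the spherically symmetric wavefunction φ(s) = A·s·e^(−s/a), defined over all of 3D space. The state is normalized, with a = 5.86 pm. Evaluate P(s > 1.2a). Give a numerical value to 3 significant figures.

Integrate the radial probability density 4πs²|φ|² over s > 1.2a.
The full normalization integral is A²·[3·π·a^5] = 1, fixing A².
Substituting u = s/a, A², 4π and the length scale all cancel in the ratio: P = ∫_{1.2}^{∞} u^4·e^(-2·u) du / ∫_{0}^{∞} u^4·e^(-2·u) du.
With ∫ u^4·e^(-2·u) du = -(u^4/2 + u^3 + 3·u^2/2 + 3·u/2 + 3/4)·e^(-2·u) + C, the region integral is ≈ 0.67810 and the full one is 3/4.
This evaluates to P = 0.9041.

P ≈ 0.904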